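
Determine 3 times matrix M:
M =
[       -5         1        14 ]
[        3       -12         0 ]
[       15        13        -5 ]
3M =
[      -15         3        42 ]
[        9       -36         0 ]
[       45        39       -15 ]

Scalar multiplication is elementwise: (3M)[i][j] = 3 * M[i][j].
  (3M)[0][0] = 3 * (-5) = -15
  (3M)[0][1] = 3 * (1) = 3
  (3M)[0][2] = 3 * (14) = 42
  (3M)[1][0] = 3 * (3) = 9
  (3M)[1][1] = 3 * (-12) = -36
  (3M)[1][2] = 3 * (0) = 0
  (3M)[2][0] = 3 * (15) = 45
  (3M)[2][1] = 3 * (13) = 39
  (3M)[2][2] = 3 * (-5) = -15
3M =
[      -15         3        42 ]
[        9       -36         0 ]
[       45        39       -15 ]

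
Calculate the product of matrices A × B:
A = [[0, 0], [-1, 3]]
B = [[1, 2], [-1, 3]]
[[0, 0], [-4, 7]]

Matrix multiplication:
C[0][0] = 0×1 + 0×-1 = 0
C[0][1] = 0×2 + 0×3 = 0
C[1][0] = -1×1 + 3×-1 = -4
C[1][1] = -1×2 + 3×3 = 7
Result: [[0, 0], [-4, 7]]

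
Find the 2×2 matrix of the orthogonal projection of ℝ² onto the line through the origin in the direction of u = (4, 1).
[[16/17, 4/17], [4/17, 1/17]]

The orthogonal projection onto the line spanned by a nonzero vector u = (a, b) has matrix P = (u uᵀ) / (uᵀ u) = (1/(a² + b²)) · [[a², ab], [ab, b²]].
Here u = (4, 1), so a² + b² = 16 + 1 = 17.
P = (1/17) · [[16, 4], [4, 1]] = [[16/17, 4/17], [4/17, 1/17]].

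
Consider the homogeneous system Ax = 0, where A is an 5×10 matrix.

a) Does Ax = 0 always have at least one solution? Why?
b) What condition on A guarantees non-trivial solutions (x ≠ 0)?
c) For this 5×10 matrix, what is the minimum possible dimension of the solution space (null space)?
a) Yes, x = 0 is always a solution. b) When A has linearly dependent columns (rank < n). c) Minimum nullity = 5.

a) x = 0 satisfies A·0 = 0, so the zero vector is always a solution.
b) Non-trivial solutions exist iff the columns of A are linearly dependent, equivalently rank(A) < n (the number of columns).
c) By rank-nullity, rank(A) + nullity(A) = n = 10. Since A has only 5 rows, rank(A) ≤ 5, so nullity(A) ≥ 10 - 5 = 5.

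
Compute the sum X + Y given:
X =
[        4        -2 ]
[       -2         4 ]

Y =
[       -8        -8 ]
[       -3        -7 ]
X + Y =
[       -4       -10 ]
[       -5        -3 ]

Matrix addition is elementwise: (X+Y)[i][j] = X[i][j] + Y[i][j].
  (X+Y)[0][0] = (4) + (-8) = -4
  (X+Y)[0][1] = (-2) + (-8) = -10
  (X+Y)[1][0] = (-2) + (-3) = -5
  (X+Y)[1][1] = (4) + (-7) = -3
X + Y =
[       -4       -10 ]
[       -5        -3 ]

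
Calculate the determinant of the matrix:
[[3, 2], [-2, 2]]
10

For a 2×2 matrix [[a, b], [c, d]], det = ad - bc
det = (3)(2) - (2)(-2) = 6 - -4 = 10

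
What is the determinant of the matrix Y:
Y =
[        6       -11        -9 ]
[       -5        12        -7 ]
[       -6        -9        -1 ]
det(Y) = -1910

Expand along row 0 (cofactor expansion): det(Y) = a*(e*i - f*h) - b*(d*i - f*g) + c*(d*h - e*g), where the 3×3 is [[a, b, c], [d, e, f], [g, h, i]].
Minor M_00 = (12)*(-1) - (-7)*(-9) = -12 - 63 = -75.
Minor M_01 = (-5)*(-1) - (-7)*(-6) = 5 - 42 = -37.
Minor M_02 = (-5)*(-9) - (12)*(-6) = 45 + 72 = 117.
det(Y) = (6)*(-75) - (-11)*(-37) + (-9)*(117) = -450 - 407 - 1053 = -1910.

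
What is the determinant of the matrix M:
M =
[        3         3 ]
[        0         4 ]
det(M) = 12

For a 2×2 matrix [[a, b], [c, d]], det = a*d - b*c.
det(M) = (3)*(4) - (3)*(0) = 12 - 0 = 12.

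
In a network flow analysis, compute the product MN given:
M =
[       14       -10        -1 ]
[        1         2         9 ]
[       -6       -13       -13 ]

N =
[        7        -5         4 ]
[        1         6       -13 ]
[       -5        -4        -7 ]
MN =
[       93      -126       193 ]
[      -36       -29       -85 ]
[       10         4       236 ]

Matrix multiplication: (MN)[i][j] = sum over k of M[i][k] * N[k][j].
  (MN)[0][0] = (14)*(7) + (-10)*(1) + (-1)*(-5) = 93
  (MN)[0][1] = (14)*(-5) + (-10)*(6) + (-1)*(-4) = -126
  (MN)[0][2] = (14)*(4) + (-10)*(-13) + (-1)*(-7) = 193
  (MN)[1][0] = (1)*(7) + (2)*(1) + (9)*(-5) = -36
  (MN)[1][1] = (1)*(-5) + (2)*(6) + (9)*(-4) = -29
  (MN)[1][2] = (1)*(4) + (2)*(-13) + (9)*(-7) = -85
  (MN)[2][0] = (-6)*(7) + (-13)*(1) + (-13)*(-5) = 10
  (MN)[2][1] = (-6)*(-5) + (-13)*(6) + (-13)*(-4) = 4
  (MN)[2][2] = (-6)*(4) + (-13)*(-13) + (-13)*(-7) = 236
MN =
[       93      -126       193 ]
[      -36       -29       -85 ]
[       10         4       236 ]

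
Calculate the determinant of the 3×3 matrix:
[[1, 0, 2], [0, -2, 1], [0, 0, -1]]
2

Expansion along first row:
det = 1·det([[-2,1],[0,-1]]) - 0·det([[0,1],[0,-1]]) + 2·det([[0,-2],[0,0]])
    = 1·(-2·-1 - 1·0) - 0·(0·-1 - 1·0) + 2·(0·0 - -2·0)
    = 1·2 - 0·0 + 2·0
    = 2 + 0 + 0 = 2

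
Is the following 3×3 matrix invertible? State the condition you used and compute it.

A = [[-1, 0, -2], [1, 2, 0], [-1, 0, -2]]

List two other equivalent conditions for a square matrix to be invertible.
No, not invertible; det(A) = 0 (two rows are equal, so the rows are linearly dependent). Equivalent conditions (failing for this A): rank(A) < 3; Ax = 0 has non-trivial solutions; 0 is an eigenvalue; the columns are linearly dependent.

To check invertibility, compute det(A).
In this matrix, row 0 and the last row are identical, so one row is a scalar multiple of another and the rows are linearly dependent.
A matrix with linearly dependent rows has det = 0 and is not invertible.
Equivalent failed conditions:
- rank(A) < 3.
- Ax = 0 has non-trivial solutions.
- 0 is an eigenvalue.
- The columns are linearly dependent.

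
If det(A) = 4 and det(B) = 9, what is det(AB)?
36

Use the multiplicative property of determinants: det(AB) = det(A)*det(B).
det(AB) = (4)*(9) = 36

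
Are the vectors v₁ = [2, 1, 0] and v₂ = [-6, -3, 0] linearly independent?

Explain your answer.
No, linearly dependent (v₂ = -3·v₁)

Check whether there is a scalar k with v₂ = k·v₁.
Comparing components, k = -3 satisfies -3·[2, 1, 0] = [-6, -3, 0].
Since v₂ is a scalar multiple of v₁, the two vectors are linearly dependent.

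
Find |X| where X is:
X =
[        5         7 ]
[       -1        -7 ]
det(X) = -28

For a 2×2 matrix [[a, b], [c, d]], det = a*d - b*c.
det(X) = (5)*(-7) - (7)*(-1) = -35 + 7 = -28.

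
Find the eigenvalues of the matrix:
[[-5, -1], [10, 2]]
λ = -3 and λ = 0

Characteristic equation: det(A - λI) = 0
λ² - (trace)λ + (det) = 0
λ² - (-3)λ + (0) = 0
λ² + 3λ + 0 = 0
Solving: λ = -3, 0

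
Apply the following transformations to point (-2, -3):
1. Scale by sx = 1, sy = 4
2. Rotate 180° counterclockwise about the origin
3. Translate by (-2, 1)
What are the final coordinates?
(0, 13)

Step 1: Scale → (-2, -12)
Step 2: Rotate 180° → (2, 12)
Step 3: Translate → (0, 13)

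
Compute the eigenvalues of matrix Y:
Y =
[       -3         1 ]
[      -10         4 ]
λ = -1, 2

Solve det(Y - λI) = 0. For a 2×2 matrix the characteristic equation is λ² - (trace)λ + det = 0.
trace(Y) = a + d = -3 + 4 = 1.
det(Y) = a*d - b*c = (-3)*(4) - (1)*(-10) = -12 + 10 = -2.
Characteristic equation: λ² - (1)λ + (-2) = 0.
Discriminant = (1)² - 4*(-2) = 1 + 8 = 9.
λ = (1 ± √9) / 2 = (1 ± 3) / 2 = -1, 2.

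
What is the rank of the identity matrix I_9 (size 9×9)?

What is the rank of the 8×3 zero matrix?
rank(I_9) = 9, rank(0) = 0

The identity I_9 has 9 columns that are the standard basis vectors e_1, …, e_9. These are linearly independent, so all 9 columns are pivots and rank(I_9) = 9.
The 8×3 zero matrix has every entry zero, so every row is the zero row and there are no pivots; rank(0) = 0.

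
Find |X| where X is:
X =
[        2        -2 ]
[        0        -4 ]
det(X) = -8

For a 2×2 matrix [[a, b], [c, d]], det = a*d - b*c.
det(X) = (2)*(-4) - (-2)*(0) = -8 - 0 = -8.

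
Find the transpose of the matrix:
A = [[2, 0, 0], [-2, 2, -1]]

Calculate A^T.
[[2, -2], [0, 2], [0, -1]]

The transpose sends entry (i,j) to (j,i); rows become columns.
Row 0 of A: [2, 0, 0] -> column 0 of A^T.
Row 1 of A: [-2, 2, -1] -> column 1 of A^T.
A^T = [[2, -2], [0, 2], [0, -1]]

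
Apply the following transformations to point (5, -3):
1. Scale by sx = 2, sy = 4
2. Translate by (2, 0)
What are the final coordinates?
(12, -12)

Step 1: Scale (5, -3) by (sx, sy) = (2, 4) → (10, -12)
Step 2: Translate by (2, 0) → (12, -12)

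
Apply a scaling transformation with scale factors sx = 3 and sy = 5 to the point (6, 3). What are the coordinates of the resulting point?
(18, 15)

Scaling matrix:
[[3, 0], [0, 5]]
Result: (6 × 3, 3 × 5) = (18, 15)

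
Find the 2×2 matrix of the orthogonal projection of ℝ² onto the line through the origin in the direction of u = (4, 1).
[[16/17, 4/17], [4/17, 1/17]]

The orthogonal projection onto the line spanned by a nonzero vector u = (a, b) has matrix P = (u uᵀ) / (uᵀ u) = (1/(a² + b²)) · [[a², ab], [ab, b²]].
Here u = (4, 1), so a² + b² = 16 + 1 = 17.
P = (1/17) · [[16, 4], [4, 1]] = [[16/17, 4/17], [4/17, 1/17]].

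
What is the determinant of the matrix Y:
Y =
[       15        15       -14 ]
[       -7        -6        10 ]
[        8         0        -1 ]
det(Y) = 513

Expand along row 0 (cofactor expansion): det(Y) = a*(e*i - f*h) - b*(d*i - f*g) + c*(d*h - e*g), where the 3×3 is [[a, b, c], [d, e, f], [g, h, i]].
Minor M_00 = (-6)*(-1) - (10)*(0) = 6 - 0 = 6.
Minor M_01 = (-7)*(-1) - (10)*(8) = 7 - 80 = -73.
Minor M_02 = (-7)*(0) - (-6)*(8) = 0 + 48 = 48.
det(Y) = (15)*(6) - (15)*(-73) + (-14)*(48) = 90 + 1095 - 672 = 513.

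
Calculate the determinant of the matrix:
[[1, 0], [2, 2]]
2

For a 2×2 matrix [[a, b], [c, d]], det = ad - bc
det = (1)(2) - (0)(2) = 2 - 0 = 2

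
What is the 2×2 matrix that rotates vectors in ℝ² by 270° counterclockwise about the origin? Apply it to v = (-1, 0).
R = [[0, 1], [-1, 0]]; R·v = (0, 1)

A counterclockwise rotation by angle θ in ℝ² has matrix R(θ) = [[cos θ, -sin θ], [sin θ, cos θ]].
For θ = 270°: cos θ = 0, sin θ = -1.
R(270°) = [[0, 1], [-1, 0]].
R·v = [0·-1 + (1)·0, -1·-1 + 0·0] = (0, 1).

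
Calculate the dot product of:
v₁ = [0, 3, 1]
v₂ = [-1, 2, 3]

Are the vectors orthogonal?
9, No

The dot product is the sum of products of corresponding components.
v₁·v₂ = (0)*(-1) + (3)*(2) + (1)*(3) = 0 + 6 + 3 = 9.
Two vectors are orthogonal iff their dot product is 0; here the dot product is 9, so the vectors are not orthogonal.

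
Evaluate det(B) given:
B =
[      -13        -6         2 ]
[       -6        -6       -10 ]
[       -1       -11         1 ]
det(B) = 1532

Expand along row 0 (cofactor expansion): det(B) = a*(e*i - f*h) - b*(d*i - f*g) + c*(d*h - e*g), where the 3×3 is [[a, b, c], [d, e, f], [g, h, i]].
Minor M_00 = (-6)*(1) - (-10)*(-11) = -6 - 110 = -116.
Minor M_01 = (-6)*(1) - (-10)*(-1) = -6 - 10 = -16.
Minor M_02 = (-6)*(-11) - (-6)*(-1) = 66 - 6 = 60.
det(B) = (-13)*(-116) - (-6)*(-16) + (2)*(60) = 1508 - 96 + 120 = 1532.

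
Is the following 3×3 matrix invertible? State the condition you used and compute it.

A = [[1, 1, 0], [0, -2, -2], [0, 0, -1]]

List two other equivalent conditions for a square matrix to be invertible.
Yes, invertible; det(A) = 2 ≠ 0. Equivalent conditions: rank(A) = 3; Ax = 0 has only the trivial solution; 0 is not an eigenvalue; the columns of A are linearly independent.

To check invertibility, compute det(A).
The given matrix is triangular, so det(A) equals the product of its diagonal entries = 2 ≠ 0.
Since det(A) ≠ 0, A is invertible.
Equivalent conditions for a square matrix A to be invertible:
- rank(A) = 3 (full rank).
- The homogeneous system Ax = 0 has only the trivial solution x = 0.
- 0 is not an eigenvalue of A.
- The columns (equivalently rows) of A are linearly independent.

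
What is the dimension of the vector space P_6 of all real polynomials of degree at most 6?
Dimension = 7

A polynomial of degree at most 6 can be written as a₀ + a₁x + a₂x² + … + a_6x^6, with 7 free coefficients a₀, …, a_6.
The set {1, x, x², …, x^6} is a basis: it spans P_6 (every such polynomial is a linear combination of these) and is linearly independent (a polynomial is zero iff all its coefficients are zero).
Therefore dim(P_6) = 6 + 1 = 7.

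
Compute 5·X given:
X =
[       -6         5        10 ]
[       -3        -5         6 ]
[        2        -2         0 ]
5X =
[      -30        25        50 ]
[      -15       -25        30 ]
[       10       -10         0 ]

Scalar multiplication is elementwise: (5X)[i][j] = 5 * X[i][j].
  (5X)[0][0] = 5 * (-6) = -30
  (5X)[0][1] = 5 * (5) = 25
  (5X)[0][2] = 5 * (10) = 50
  (5X)[1][0] = 5 * (-3) = -15
  (5X)[1][1] = 5 * (-5) = -25
  (5X)[1][2] = 5 * (6) = 30
  (5X)[2][0] = 5 * (2) = 10
  (5X)[2][1] = 5 * (-2) = -10
  (5X)[2][2] = 5 * (0) = 0
5X =
[      -30        25        50 ]
[      -15       -25        30 ]
[       10       -10         0 ]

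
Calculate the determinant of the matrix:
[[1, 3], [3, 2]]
-7

For a 2×2 matrix [[a, b], [c, d]], det = ad - bc
det = (1)(2) - (3)(3) = 2 - 9 = -7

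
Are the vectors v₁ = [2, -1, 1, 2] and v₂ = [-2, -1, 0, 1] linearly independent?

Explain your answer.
Yes, linearly independent

Two vectors are linearly dependent iff one is a scalar multiple of the other.
No single scalar k satisfies v₂ = k·v₁ (the ratios of corresponding entries disagree), so v₁ and v₂ are linearly independent.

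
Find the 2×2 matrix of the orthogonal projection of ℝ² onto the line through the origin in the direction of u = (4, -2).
[[4/5, -2/5], [-2/5, 1/5]]

The orthogonal projection onto the line spanned by a nonzero vector u = (a, b) has matrix P = (u uᵀ) / (uᵀ u) = (1/(a² + b²)) · [[a², ab], [ab, b²]].
Here u = (4, -2), so a² + b² = 16 + 4 = 20.
P = (1/20) · [[16, -8], [-8, 4]] = [[4/5, -2/5], [-2/5, 1/5]].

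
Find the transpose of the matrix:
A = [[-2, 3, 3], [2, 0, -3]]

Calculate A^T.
[[-2, 2], [3, 0], [3, -3]]

The transpose sends entry (i,j) to (j,i); rows become columns.
Row 0 of A: [-2, 3, 3] -> column 0 of A^T.
Row 1 of A: [2, 0, -3] -> column 1 of A^T.
A^T = [[-2, 2], [3, 0], [3, -3]]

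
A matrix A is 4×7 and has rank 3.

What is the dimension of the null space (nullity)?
4

The rank-nullity theorem for an m×n matrix states:
rank(A) + nullity(A) = n (the number of columns).
Here n = 7 and rank(A) = 3, so nullity(A) = 7 - 3 = 4.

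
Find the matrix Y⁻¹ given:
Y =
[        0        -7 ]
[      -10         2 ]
det(Y) = -70
Y⁻¹ =
[    -1/35     -1/10 ]
[     -1/7         0 ]

For a 2×2 matrix Y = [[a, b], [c, d]] with det(Y) ≠ 0, Y⁻¹ = (1/det(Y)) * [[d, -b], [-c, a]].
det(Y) = (0)*(2) - (-7)*(-10) = 0 - 70 = -70.
Y⁻¹ = (1/-70) * [[2, 7], [10, 0]].
Dividing each entry by -70 and reducing:
Y⁻¹ =
[    -1/35     -1/10 ]
[     -1/7         0 ]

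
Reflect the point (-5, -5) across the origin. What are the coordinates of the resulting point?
(5, 5)

Reflection across origin: (-5, -5) → (5, 5)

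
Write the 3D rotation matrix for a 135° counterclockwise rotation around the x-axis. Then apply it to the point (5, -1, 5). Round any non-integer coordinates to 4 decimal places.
R = [[1, 0, 0], [0, -√2/2, -√2/2], [0, √2/2, -√2/2]]; R·(5, -1, 5) = (5.0000, -2.8284, -4.2426)

Rotation matrix for 135° around x-axis:
cos(135°) = -√2/2, sin(135°) = √2/2
R = [[1, 0, 0], [0, -√2/2, -√2/2], [0, √2/2, -√2/2]]
Apply to (5, -1, 5): R·[5, -1, 5]ᵀ = (5.0000, -2.8284, -4.2426)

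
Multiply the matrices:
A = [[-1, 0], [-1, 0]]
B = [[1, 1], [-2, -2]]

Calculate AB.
[[-1, -1], [-1, -1]]

Each entry (i,j) of AB = sum over k of A[i][k]*B[k][j].
(AB)[0][0] = (-1)*(1) + (0)*(-2) = -1
(AB)[0][1] = (-1)*(1) + (0)*(-2) = -1
(AB)[1][0] = (-1)*(1) + (0)*(-2) = -1
(AB)[1][1] = (-1)*(1) + (0)*(-2) = -1
AB = [[-1, -1], [-1, -1]]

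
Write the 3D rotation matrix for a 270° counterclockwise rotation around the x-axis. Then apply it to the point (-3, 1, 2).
R = [[1, 0, 0], [0, 0, 1], [0, -1, 0]]; R·(-3, 1, 2) = (-3, 2, -1)

Rotation matrix for 270° around x-axis:
cos(270°) = 0, sin(270°) = -1
R = [[1, 0, 0], [0, 0, 1], [0, -1, 0]]
Apply to (-3, 1, 2): R·[-3, 1, 2]ᵀ = (-3, 2, -1)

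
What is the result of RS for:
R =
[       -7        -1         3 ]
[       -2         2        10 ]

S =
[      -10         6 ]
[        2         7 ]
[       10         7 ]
RS =
[       98       -28 ]
[      124        72 ]

Matrix multiplication: (RS)[i][j] = sum over k of R[i][k] * S[k][j].
  (RS)[0][0] = (-7)*(-10) + (-1)*(2) + (3)*(10) = 98
  (RS)[0][1] = (-7)*(6) + (-1)*(7) + (3)*(7) = -28
  (RS)[1][0] = (-2)*(-10) + (2)*(2) + (10)*(10) = 124
  (RS)[1][1] = (-2)*(6) + (2)*(7) + (10)*(7) = 72
RS =
[       98       -28 ]
[      124        72 ]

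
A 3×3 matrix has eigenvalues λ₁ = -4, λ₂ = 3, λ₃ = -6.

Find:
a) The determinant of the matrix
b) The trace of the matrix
det = 72, trace = -7

Two standard eigenvalue identities:
- det(A) equals the product of the eigenvalues (counted with multiplicity).
- trace(A) equals the sum of the eigenvalues.
det(A) = (-4)*(3)*(-6) = 72.
trace(A) = -4 + 3 - 6 = -7.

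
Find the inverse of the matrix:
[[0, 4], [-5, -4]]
[[-1/5, -1/5], [1/4, 0]]

For [[a,b],[c,d]], inverse = (1/det)·[[d,-b],[-c,a]]
det = 0·-4 - 4·-5 = 20
Inverse = (1/20)·[[-4, -4], [5, 0]]
        = [[-1/5, -1/5], [1/4, 0]]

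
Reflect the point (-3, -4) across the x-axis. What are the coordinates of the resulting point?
(-3, 4)

Reflection across x-axis: (-3, -4) → (-3, 4)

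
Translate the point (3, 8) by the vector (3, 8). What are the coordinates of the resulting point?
(6, 16)

Translation by (3, 8):
x' = 3 + 3 = 6
y' = 8 + 8 = 16
Homogeneous matrix: [[1, 0, 3], [0, 1, 8], [0, 0, 1]]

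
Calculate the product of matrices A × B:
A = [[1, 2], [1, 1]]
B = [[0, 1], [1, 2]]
[[2, 5], [1, 3]]

Matrix multiplication:
C[0][0] = 1×0 + 2×1 = 2
C[0][1] = 1×1 + 2×2 = 5
C[1][0] = 1×0 + 1×1 = 1
C[1][1] = 1×1 + 1×2 = 3
Result: [[2, 5], [1, 3]]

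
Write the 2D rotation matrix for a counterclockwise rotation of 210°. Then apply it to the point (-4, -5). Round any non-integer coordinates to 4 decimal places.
R = [[-√3/2, 1/2], [-1/2, -√3/2]]; R·(-4, -5) = (0.9641, 6.3301)

Rotation matrix formula: R(θ) = [[cos θ, -sin θ], [sin θ, cos θ]]
For θ = 210°:
cos(210°) = -√3/2
sin(210°) = -1/2
R = [[-√3/2, 1/2], [-1/2, -√3/2]]
Apply to (-4, -5): [-√3/2·-4 + (1/2)·-5, -1/2·-4 + -√3/2·-5] = (0.9641, 6.3301)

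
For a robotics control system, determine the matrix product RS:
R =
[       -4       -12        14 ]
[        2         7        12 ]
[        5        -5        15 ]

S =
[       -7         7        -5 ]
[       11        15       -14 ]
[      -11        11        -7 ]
RS =
[     -258       -54        90 ]
[      -69       251      -192 ]
[     -255       125       -60 ]

Matrix multiplication: (RS)[i][j] = sum over k of R[i][k] * S[k][j].
  (RS)[0][0] = (-4)*(-7) + (-12)*(11) + (14)*(-11) = -258
  (RS)[0][1] = (-4)*(7) + (-12)*(15) + (14)*(11) = -54
  (RS)[0][2] = (-4)*(-5) + (-12)*(-14) + (14)*(-7) = 90
  (RS)[1][0] = (2)*(-7) + (7)*(11) + (12)*(-11) = -69
  (RS)[1][1] = (2)*(7) + (7)*(15) + (12)*(11) = 251
  (RS)[1][2] = (2)*(-5) + (7)*(-14) + (12)*(-7) = -192
  (RS)[2][0] = (5)*(-7) + (-5)*(11) + (15)*(-11) = -255
  (RS)[2][1] = (5)*(7) + (-5)*(15) + (15)*(11) = 125
  (RS)[2][2] = (5)*(-5) + (-5)*(-14) + (15)*(-7) = -60
RS =
[     -258       -54        90 ]
[      -69       251      -192 ]
[     -255       125       -60 ]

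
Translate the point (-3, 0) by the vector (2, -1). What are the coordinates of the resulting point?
(-1, -1)

Translation by (2, -1):
x' = -3 + 2 = -1
y' = 0 + -1 = -1
Homogeneous matrix: [[1, 0, 2], [0, 1, -1], [0, 0, 1]]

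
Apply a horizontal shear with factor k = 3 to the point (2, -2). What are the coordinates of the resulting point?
(-4, -2)

Shear matrix for horizontal shear with factor k = 3:
[[1, 3], [0, 1]]
Result: (2, -2) → (-4, -2)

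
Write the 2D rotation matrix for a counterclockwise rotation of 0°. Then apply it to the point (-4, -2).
R = [[1, 0], [0, 1]]; R·(-4, -2) = (-4, -2)

Rotation matrix formula: R(θ) = [[cos θ, -sin θ], [sin θ, cos θ]]
For θ = 0°:
cos(0°) = 1
sin(0°) = 0
R = [[1, 0], [0, 1]]
Apply to (-4, -2): [1·-4 + (0)·-2, 0·-4 + 1·-2] = (-4, -2)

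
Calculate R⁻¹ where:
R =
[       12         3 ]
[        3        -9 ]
det(R) = -117
R⁻¹ =
[     1/13      1/39 ]
[     1/39     -4/39 ]

For a 2×2 matrix R = [[a, b], [c, d]] with det(R) ≠ 0, R⁻¹ = (1/det(R)) * [[d, -b], [-c, a]].
det(R) = (12)*(-9) - (3)*(3) = -108 - 9 = -117.
R⁻¹ = (1/-117) * [[-9, -3], [-3, 12]].
Dividing each entry by -117 and reducing:
R⁻¹ =
[     1/13      1/39 ]
[     1/39     -4/39 ]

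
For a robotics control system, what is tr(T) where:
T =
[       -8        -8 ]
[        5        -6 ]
tr(T) = -8 - 6 = -14

The trace of a square matrix is the sum of its diagonal entries.
Diagonal entries of T: T[0][0] = -8, T[1][1] = -6.
tr(T) = -8 - 6 = -14.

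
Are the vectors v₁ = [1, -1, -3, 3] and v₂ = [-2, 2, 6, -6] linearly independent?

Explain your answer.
No, linearly dependent (v₂ = -2·v₁)

Check whether there is a scalar k with v₂ = k·v₁.
Comparing components, k = -2 satisfies -2·[1, -1, -3, 3] = [-2, 2, 6, -6].
Since v₂ is a scalar multiple of v₁, the two vectors are linearly dependent.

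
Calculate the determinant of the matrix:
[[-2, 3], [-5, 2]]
11

For a 2×2 matrix [[a, b], [c, d]], det = ad - bc
det = (-2)(2) - (3)(-5) = -4 - -15 = 11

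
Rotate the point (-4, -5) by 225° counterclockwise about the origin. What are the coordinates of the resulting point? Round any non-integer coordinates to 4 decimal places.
(-0.7071, 6.3640)

Rotation matrix R(θ) = [[cos θ, -sin θ], [sin θ, cos θ]]; for θ = 225°:
R = [[-√2/2, √2/2], [-√2/2, -√2/2]]
Result: R × [-4, -5]ᵀ = [-√2/2·-4 + (√2/2)·-5, -√2/2·-4 + (-√2/2)·-5]ᵀ = (-0.7071, 6.3640)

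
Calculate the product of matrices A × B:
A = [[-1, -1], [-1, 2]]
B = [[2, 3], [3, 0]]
[[-5, -3], [4, -3]]

Matrix multiplication:
C[0][0] = -1×2 + -1×3 = -5
C[0][1] = -1×3 + -1×0 = -3
C[1][0] = -1×2 + 2×3 = 4
C[1][1] = -1×3 + 2×0 = -3
Result: [[-5, -3], [4, -3]]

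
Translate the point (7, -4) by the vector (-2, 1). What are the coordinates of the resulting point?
(5, -3)

Translation by (-2, 1):
x' = 7 + -2 = 5
y' = -4 + 1 = -3
Homogeneous matrix: [[1, 0, -2], [0, 1, 1], [0, 0, 1]]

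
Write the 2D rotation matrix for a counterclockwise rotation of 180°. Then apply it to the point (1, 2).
R = [[-1, 0], [0, -1]]; R·(1, 2) = (-1, -2)

Rotation matrix formula: R(θ) = [[cos θ, -sin θ], [sin θ, cos θ]]
For θ = 180°:
cos(180°) = -1
sin(180°) = 0
R = [[-1, 0], [0, -1]]
Apply to (1, 2): [-1·1 + (0)·2, 0·1 + -1·2] = (-1, -2)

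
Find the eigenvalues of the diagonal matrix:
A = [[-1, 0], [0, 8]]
λ₁ = -1, λ₂ = 8

The characteristic polynomial of A is det(A - λI) = (-1 - λ)(8 - λ) = 0.
The roots are λ = -1 and λ = 8, so the eigenvalues are the diagonal entries.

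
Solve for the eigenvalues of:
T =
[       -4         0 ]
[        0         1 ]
λ = -4, 1

Solve det(T - λI) = 0. For a 2×2 matrix the characteristic equation is λ² - (trace)λ + det = 0.
trace(T) = a + d = -4 + 1 = -3.
det(T) = a*d - b*c = (-4)*(1) - (0)*(0) = -4 - 0 = -4.
Characteristic equation: λ² - (-3)λ + (-4) = 0.
Discriminant = (-3)² - 4*(-4) = 9 + 16 = 25.
λ = (-3 ± √25) / 2 = (-3 ± 5) / 2 = -4, 1.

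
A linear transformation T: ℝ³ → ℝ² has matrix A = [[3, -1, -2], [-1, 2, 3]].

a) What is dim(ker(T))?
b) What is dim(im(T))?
dim(ker) = 1, dim(im) = 2

The two rows are not scalar multiples of one another (no single k satisfies row 2 = k × row 1), so they are linearly independent.
Thus rank(A) = 2.
dim(im(T)) = rank(A) = 2.
By the rank-nullity theorem applied to T: ℝ³ → ℝ², rank(A) + nullity(A) = 3 (the domain dimension), so dim(ker(T)) = 3 - 2 = 1.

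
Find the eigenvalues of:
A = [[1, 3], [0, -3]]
λ = -3, 1

Solve det(A - λI) = 0. For a 2×2 matrix this is λ² - (trace)λ + det = 0.
trace(A) = 1 - 3 = -2.
det(A) = (1)*(-3) - (3)*(0) = -3 - 0 = -3.
Characteristic equation: λ² - (-2)λ + (-3) = 0.
Discriminant: (-2)² - 4*(-3) = 4 + 12 = 16.
Roots: λ = (-2 ± √16) / 2 = -3, 1.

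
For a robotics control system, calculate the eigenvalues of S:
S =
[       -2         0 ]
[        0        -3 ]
λ = -3, -2

Solve det(S - λI) = 0. For a 2×2 matrix the characteristic equation is λ² - (trace)λ + det = 0.
trace(S) = a + d = -2 - 3 = -5.
det(S) = a*d - b*c = (-2)*(-3) - (0)*(0) = 6 - 0 = 6.
Characteristic equation: λ² - (-5)λ + (6) = 0.
Discriminant = (-5)² - 4*(6) = 25 - 24 = 1.
λ = (-5 ± √1) / 2 = (-5 ± 1) / 2 = -3, -2.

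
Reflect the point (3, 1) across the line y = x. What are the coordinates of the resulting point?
(1, 3)

Reflection across line y = x: (3, 1) → (1, 3)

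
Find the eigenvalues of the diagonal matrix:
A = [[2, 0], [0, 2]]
λ₁ = 2, λ₂ = 2

The characteristic polynomial of A is det(A - λI) = (2 - λ)(2 - λ) = 0.
The roots are λ = 2 and λ = 2, so the eigenvalues are the diagonal entries.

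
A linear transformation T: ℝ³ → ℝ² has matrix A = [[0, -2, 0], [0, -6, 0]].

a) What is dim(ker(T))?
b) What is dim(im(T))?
dim(ker) = 2, dim(im) = 1

Observe that row 2 = 3 × row 1 (so the rows are linearly dependent).
Thus rank(A) = 1 (only one linearly independent row).
dim(im(T)) = rank(A) = 1.
By the rank-nullity theorem applied to T: ℝ³ → ℝ², rank(A) + nullity(A) = 3 (the domain dimension), so dim(ker(T)) = 3 - 1 = 2.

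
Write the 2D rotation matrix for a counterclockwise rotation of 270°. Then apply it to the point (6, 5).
R = [[0, 1], [-1, 0]]; R·(6, 5) = (5, -6)

Rotation matrix formula: R(θ) = [[cos θ, -sin θ], [sin θ, cos θ]]
For θ = 270°:
cos(270°) = 0
sin(270°) = -1
R = [[0, 1], [-1, 0]]
Apply to (6, 5): [0·6 + (1)·5, -1·6 + 0·5] = (5, -6)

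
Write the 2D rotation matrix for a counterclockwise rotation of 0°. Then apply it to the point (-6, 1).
R = [[1, 0], [0, 1]]; R·(-6, 1) = (-6, 1)

Rotation matrix formula: R(θ) = [[cos θ, -sin θ], [sin θ, cos θ]]
For θ = 0°:
cos(0°) = 1
sin(0°) = 0
R = [[1, 0], [0, 1]]
Apply to (-6, 1): [1·-6 + (0)·1, 0·-6 + 1·1] = (-6, 1)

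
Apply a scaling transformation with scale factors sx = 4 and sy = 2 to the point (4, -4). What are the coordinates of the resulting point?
(16, -8)

Scaling matrix:
[[4, 0], [0, 2]]
Result: (4 × 4, -4 × 2) = (16, -8)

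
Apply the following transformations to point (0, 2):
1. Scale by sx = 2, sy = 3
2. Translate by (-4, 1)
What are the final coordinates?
(-4, 7)

Step 1: Scale (0, 2) by (sx, sy) = (2, 3) → (0, 6)
Step 2: Translate by (-4, 1) → (-4, 7)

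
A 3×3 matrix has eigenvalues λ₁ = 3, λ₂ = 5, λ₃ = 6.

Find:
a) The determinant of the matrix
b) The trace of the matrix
det = 90, trace = 14

Two standard eigenvalue identities:
- det(A) equals the product of the eigenvalues (counted with multiplicity).
- trace(A) equals the sum of the eigenvalues.
det(A) = (3)*(5)*(6) = 90.
trace(A) = 3 + 5 + 6 = 14.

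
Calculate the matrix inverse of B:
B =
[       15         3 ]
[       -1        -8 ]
det(B) = -117
B⁻¹ =
[    8/117      1/39 ]
[   -1/117     -5/39 ]

For a 2×2 matrix B = [[a, b], [c, d]] with det(B) ≠ 0, B⁻¹ = (1/det(B)) * [[d, -b], [-c, a]].
det(B) = (15)*(-8) - (3)*(-1) = -120 + 3 = -117.
B⁻¹ = (1/-117) * [[-8, -3], [1, 15]].
Dividing each entry by -117 and reducing:
B⁻¹ =
[    8/117      1/39 ]
[   -1/117     -5/39 ]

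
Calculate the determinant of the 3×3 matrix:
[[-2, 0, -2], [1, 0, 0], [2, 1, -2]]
-2

Expansion along first row:
det = -2·det([[0,0],[1,-2]]) - 0·det([[1,0],[2,-2]]) + -2·det([[1,0],[2,1]])
    = -2·(0·-2 - 0·1) - 0·(1·-2 - 0·2) + -2·(1·1 - 0·2)
    = -2·0 - 0·-2 + -2·1
    = 0 + 0 + -2 = -2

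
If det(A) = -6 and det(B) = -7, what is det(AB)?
42

Use the multiplicative property of determinants: det(AB) = det(A)*det(B).
det(AB) = (-6)*(-7) = 42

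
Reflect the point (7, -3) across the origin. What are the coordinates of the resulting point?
(-7, 3)

Reflection across origin: (7, -3) → (-7, 3)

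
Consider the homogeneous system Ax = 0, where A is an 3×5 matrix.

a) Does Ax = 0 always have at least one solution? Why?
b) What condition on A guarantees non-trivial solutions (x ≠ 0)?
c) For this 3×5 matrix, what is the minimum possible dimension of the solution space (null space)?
a) Yes, x = 0 is always a solution. b) When A has linearly dependent columns (rank < n). c) Minimum nullity = 2.

a) x = 0 satisfies A·0 = 0, so the zero vector is always a solution.
b) Non-trivial solutions exist iff the columns of A are linearly dependent, equivalently rank(A) < n (the number of columns).
c) By rank-nullity, rank(A) + nullity(A) = n = 5. Since A has only 3 rows, rank(A) ≤ 3, so nullity(A) ≥ 5 - 3 = 2.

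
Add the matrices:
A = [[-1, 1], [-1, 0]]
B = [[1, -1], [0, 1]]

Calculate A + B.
[[0, 0], [-1, 1]]

Add corresponding elements:
(-1)+(1)=0
(1)+(-1)=0
(-1)+(0)=-1
(0)+(1)=1
A + B = [[0, 0], [-1, 1]]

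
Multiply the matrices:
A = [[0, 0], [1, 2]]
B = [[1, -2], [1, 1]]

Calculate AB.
[[0, 0], [3, 0]]

Each entry (i,j) of AB = sum over k of A[i][k]*B[k][j].
(AB)[0][0] = (0)*(1) + (0)*(1) = 0
(AB)[0][1] = (0)*(-2) + (0)*(1) = 0
(AB)[1][0] = (1)*(1) + (2)*(1) = 3
(AB)[1][1] = (1)*(-2) + (2)*(1) = 0
AB = [[0, 0], [3, 0]]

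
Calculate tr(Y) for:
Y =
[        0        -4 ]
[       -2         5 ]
tr(Y) = 0 + 5 = 5

The trace of a square matrix is the sum of its diagonal entries.
Diagonal entries of Y: Y[0][0] = 0, Y[1][1] = 5.
tr(Y) = 0 + 5 = 5.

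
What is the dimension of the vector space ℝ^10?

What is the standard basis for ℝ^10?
Dimension = 10; standard basis = {e_1, e_2, e_3, …, e_10}

ℝ^10 is the space of 10-tuples of real numbers; its dimension is 10.
The standard basis consists of 10 vectors: e_1, e_2, e_3, …, e_10, where e_i is the vector with 1 in position i and 0 elsewhere.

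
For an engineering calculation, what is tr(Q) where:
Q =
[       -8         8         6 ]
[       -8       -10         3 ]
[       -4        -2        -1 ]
tr(Q) = -8 - 10 - 1 = -19

The trace of a square matrix is the sum of its diagonal entries.
Diagonal entries of Q: Q[0][0] = -8, Q[1][1] = -10, Q[2][2] = -1.
tr(Q) = -8 - 10 - 1 = -19.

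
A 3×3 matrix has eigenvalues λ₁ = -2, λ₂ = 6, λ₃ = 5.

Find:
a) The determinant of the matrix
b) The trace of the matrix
det = -60, trace = 9

Two standard eigenvalue identities:
- det(A) equals the product of the eigenvalues (counted with multiplicity).
- trace(A) equals the sum of the eigenvalues.
det(A) = (-2)*(6)*(5) = -60.
trace(A) = -2 + 6 + 5 = 9.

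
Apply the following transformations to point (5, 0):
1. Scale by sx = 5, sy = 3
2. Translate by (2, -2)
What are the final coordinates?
(27, -2)

Step 1: Scale (5, 0) by (sx, sy) = (5, 3) → (25, 0)
Step 2: Translate by (2, -2) → (27, -2)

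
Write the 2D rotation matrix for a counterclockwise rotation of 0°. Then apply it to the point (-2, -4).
R = [[1, 0], [0, 1]]; R·(-2, -4) = (-2, -4)

Rotation matrix formula: R(θ) = [[cos θ, -sin θ], [sin θ, cos θ]]
For θ = 0°:
cos(0°) = 1
sin(0°) = 0
R = [[1, 0], [0, 1]]
Apply to (-2, -4): [1·-2 + (0)·-4, 0·-2 + 1·-4] = (-2, -4)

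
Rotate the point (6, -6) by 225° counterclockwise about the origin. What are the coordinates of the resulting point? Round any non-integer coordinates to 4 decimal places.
(-8.4853, 0.0000)

Rotation matrix R(θ) = [[cos θ, -sin θ], [sin θ, cos θ]]; for θ = 225°:
R = [[-√2/2, √2/2], [-√2/2, -√2/2]]
Result: R × [6, -6]ᵀ = [-√2/2·6 + (√2/2)·-6, -√2/2·6 + (-√2/2)·-6]ᵀ = (-8.4853, 0.0000)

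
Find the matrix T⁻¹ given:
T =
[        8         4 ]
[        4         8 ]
det(T) = 48
T⁻¹ =
[      1/6     -1/12 ]
[    -1/12       1/6 ]

For a 2×2 matrix T = [[a, b], [c, d]] with det(T) ≠ 0, T⁻¹ = (1/det(T)) * [[d, -b], [-c, a]].
det(T) = (8)*(8) - (4)*(4) = 64 - 16 = 48.
T⁻¹ = (1/48) * [[8, -4], [-4, 8]].
Dividing each entry by 48 and reducing:
T⁻¹ =
[      1/6     -1/12 ]
[    -1/12       1/6 ]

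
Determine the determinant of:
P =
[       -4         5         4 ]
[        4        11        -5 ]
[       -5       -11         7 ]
det(P) = -59

Expand along row 0 (cofactor expansion): det(P) = a*(e*i - f*h) - b*(d*i - f*g) + c*(d*h - e*g), where the 3×3 is [[a, b, c], [d, e, f], [g, h, i]].
Minor M_00 = (11)*(7) - (-5)*(-11) = 77 - 55 = 22.
Minor M_01 = (4)*(7) - (-5)*(-5) = 28 - 25 = 3.
Minor M_02 = (4)*(-11) - (11)*(-5) = -44 + 55 = 11.
det(P) = (-4)*(22) - (5)*(3) + (4)*(11) = -88 - 15 + 44 = -59.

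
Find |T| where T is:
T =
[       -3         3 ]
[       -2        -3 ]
det(T) = 15

For a 2×2 matrix [[a, b], [c, d]], det = a*d - b*c.
det(T) = (-3)*(-3) - (3)*(-2) = 9 + 6 = 15.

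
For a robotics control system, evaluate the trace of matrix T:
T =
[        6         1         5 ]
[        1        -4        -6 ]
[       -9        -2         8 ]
tr(T) = 6 - 4 + 8 = 10

The trace of a square matrix is the sum of its diagonal entries.
Diagonal entries of T: T[0][0] = 6, T[1][1] = -4, T[2][2] = 8.
tr(T) = 6 - 4 + 8 = 10.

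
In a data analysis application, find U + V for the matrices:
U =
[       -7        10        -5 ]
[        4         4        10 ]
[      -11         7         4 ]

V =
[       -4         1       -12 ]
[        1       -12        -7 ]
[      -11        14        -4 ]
U + V =
[      -11        11       -17 ]
[        5        -8         3 ]
[      -22        21         0 ]

Matrix addition is elementwise: (U+V)[i][j] = U[i][j] + V[i][j].
  (U+V)[0][0] = (-7) + (-4) = -11
  (U+V)[0][1] = (10) + (1) = 11
  (U+V)[0][2] = (-5) + (-12) = -17
  (U+V)[1][0] = (4) + (1) = 5
  (U+V)[1][1] = (4) + (-12) = -8
  (U+V)[1][2] = (10) + (-7) = 3
  (U+V)[2][0] = (-11) + (-11) = -22
  (U+V)[2][1] = (7) + (14) = 21
  (U+V)[2][2] = (4) + (-4) = 0
U + V =
[      -11        11       -17 ]
[        5        -8         3 ]
[      -22        21         0 ]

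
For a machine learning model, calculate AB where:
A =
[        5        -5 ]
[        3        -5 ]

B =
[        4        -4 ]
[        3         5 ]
AB =
[        5       -45 ]
[       -3       -37 ]

Matrix multiplication: (AB)[i][j] = sum over k of A[i][k] * B[k][j].
  (AB)[0][0] = (5)*(4) + (-5)*(3) = 5
  (AB)[0][1] = (5)*(-4) + (-5)*(5) = -45
  (AB)[1][0] = (3)*(4) + (-5)*(3) = -3
  (AB)[1][1] = (3)*(-4) + (-5)*(5) = -37
AB =
[        5       -45 ]
[       -3       -37 ]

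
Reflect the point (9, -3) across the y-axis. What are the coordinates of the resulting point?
(-9, -3)

Reflection across y-axis: (9, -3) → (-9, -3)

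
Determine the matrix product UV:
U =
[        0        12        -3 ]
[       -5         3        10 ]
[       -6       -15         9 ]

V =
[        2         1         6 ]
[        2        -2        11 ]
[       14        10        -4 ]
UV =
[      -18       -54       144 ]
[      136        89       -37 ]
[       84       114      -237 ]

Matrix multiplication: (UV)[i][j] = sum over k of U[i][k] * V[k][j].
  (UV)[0][0] = (0)*(2) + (12)*(2) + (-3)*(14) = -18
  (UV)[0][1] = (0)*(1) + (12)*(-2) + (-3)*(10) = -54
  (UV)[0][2] = (0)*(6) + (12)*(11) + (-3)*(-4) = 144
  (UV)[1][0] = (-5)*(2) + (3)*(2) + (10)*(14) = 136
  (UV)[1][1] = (-5)*(1) + (3)*(-2) + (10)*(10) = 89
  (UV)[1][2] = (-5)*(6) + (3)*(11) + (10)*(-4) = -37
  (UV)[2][0] = (-6)*(2) + (-15)*(2) + (9)*(14) = 84
  (UV)[2][1] = (-6)*(1) + (-15)*(-2) + (9)*(10) = 114
  (UV)[2][2] = (-6)*(6) + (-15)*(11) + (9)*(-4) = -237
UV =
[      -18       -54       144 ]
[      136        89       -37 ]
[       84       114      -237 ]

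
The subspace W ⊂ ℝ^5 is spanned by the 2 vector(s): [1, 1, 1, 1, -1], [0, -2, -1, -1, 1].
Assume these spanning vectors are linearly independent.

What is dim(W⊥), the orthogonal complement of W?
dim(W⊥) = 3

For any subspace W of ℝ^n, dim(W) + dim(W⊥) = n (the whole-space dimension).
Here the given 2 vectors are linearly independent, so dim(W) = 2.
Thus dim(W⊥) = n - dim(W) = 5 - 2 = 3.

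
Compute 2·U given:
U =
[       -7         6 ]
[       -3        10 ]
2U =
[      -14        12 ]
[       -6        20 ]

Scalar multiplication is elementwise: (2U)[i][j] = 2 * U[i][j].
  (2U)[0][0] = 2 * (-7) = -14
  (2U)[0][1] = 2 * (6) = 12
  (2U)[1][0] = 2 * (-3) = -6
  (2U)[1][1] = 2 * (10) = 20
2U =
[      -14        12 ]
[       -6        20 ]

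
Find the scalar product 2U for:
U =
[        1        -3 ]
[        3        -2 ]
2U =
[        2        -6 ]
[        6        -4 ]

Scalar multiplication is elementwise: (2U)[i][j] = 2 * U[i][j].
  (2U)[0][0] = 2 * (1) = 2
  (2U)[0][1] = 2 * (-3) = -6
  (2U)[1][0] = 2 * (3) = 6
  (2U)[1][1] = 2 * (-2) = -4
2U =
[        2        -6 ]
[        6        -4 ]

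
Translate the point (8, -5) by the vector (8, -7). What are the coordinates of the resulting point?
(16, -12)

Translation by (8, -7):
x' = 8 + 8 = 16
y' = -5 + -7 = -12
Homogeneous matrix: [[1, 0, 8], [0, 1, -7], [0, 0, 1]]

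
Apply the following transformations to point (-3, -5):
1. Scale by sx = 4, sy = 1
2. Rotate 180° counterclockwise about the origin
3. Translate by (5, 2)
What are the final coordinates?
(17, 7)

Step 1: Scale → (-12, -5)
Step 2: Rotate 180° → (12, 5)
Step 3: Translate → (17, 7)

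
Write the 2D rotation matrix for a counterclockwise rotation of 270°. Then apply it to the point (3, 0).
R = [[0, 1], [-1, 0]]; R·(3, 0) = (0, -3)

Rotation matrix formula: R(θ) = [[cos θ, -sin θ], [sin θ, cos θ]]
For θ = 270°:
cos(270°) = 0
sin(270°) = -1
R = [[0, 1], [-1, 0]]
Apply to (3, 0): [0·3 + (1)·0, -1·3 + 0·0] = (0, -3)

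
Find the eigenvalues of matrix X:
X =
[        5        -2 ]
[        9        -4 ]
λ = -1, 2

Solve det(X - λI) = 0. For a 2×2 matrix the characteristic equation is λ² - (trace)λ + det = 0.
trace(X) = a + d = 5 - 4 = 1.
det(X) = a*d - b*c = (5)*(-4) - (-2)*(9) = -20 + 18 = -2.
Characteristic equation: λ² - (1)λ + (-2) = 0.
Discriminant = (1)² - 4*(-2) = 1 + 8 = 9.
λ = (1 ± √9) / 2 = (1 ± 3) / 2 = -1, 2.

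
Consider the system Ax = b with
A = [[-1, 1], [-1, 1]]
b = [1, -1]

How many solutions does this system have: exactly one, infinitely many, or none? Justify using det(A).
No solution

det(A) = (-1)*(1) - (1)*(-1) = 0, so A is singular.
The column space of A is span(column 1) = span([-1, -1]).
b = [1, -1] is not a scalar multiple of column 1, so b ∉ column space and the system is inconsistent — no solution.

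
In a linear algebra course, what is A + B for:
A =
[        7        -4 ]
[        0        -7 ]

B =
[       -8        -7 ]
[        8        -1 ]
A + B =
[       -1       -11 ]
[        8        -8 ]

Matrix addition is elementwise: (A+B)[i][j] = A[i][j] + B[i][j].
  (A+B)[0][0] = (7) + (-8) = -1
  (A+B)[0][1] = (-4) + (-7) = -11
  (A+B)[1][0] = (0) + (8) = 8
  (A+B)[1][1] = (-7) + (-1) = -8
A + B =
[       -1       -11 ]
[        8        -8 ]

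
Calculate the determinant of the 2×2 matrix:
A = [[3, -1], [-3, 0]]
-3

For A = [[a, b], [c, d]], det(A) = a*d - b*c.
det(A) = (3)*(0) - (-1)*(-3) = 0 - 3 = -3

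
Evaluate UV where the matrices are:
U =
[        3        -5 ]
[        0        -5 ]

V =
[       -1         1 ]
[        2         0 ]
UV =
[      -13         3 ]
[      -10         0 ]

Matrix multiplication: (UV)[i][j] = sum over k of U[i][k] * V[k][j].
  (UV)[0][0] = (3)*(-1) + (-5)*(2) = -13
  (UV)[0][1] = (3)*(1) + (-5)*(0) = 3
  (UV)[1][0] = (0)*(-1) + (-5)*(2) = -10
  (UV)[1][1] = (0)*(1) + (-5)*(0) = 0
UV =
[      -13         3 ]
[      -10         0 ]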